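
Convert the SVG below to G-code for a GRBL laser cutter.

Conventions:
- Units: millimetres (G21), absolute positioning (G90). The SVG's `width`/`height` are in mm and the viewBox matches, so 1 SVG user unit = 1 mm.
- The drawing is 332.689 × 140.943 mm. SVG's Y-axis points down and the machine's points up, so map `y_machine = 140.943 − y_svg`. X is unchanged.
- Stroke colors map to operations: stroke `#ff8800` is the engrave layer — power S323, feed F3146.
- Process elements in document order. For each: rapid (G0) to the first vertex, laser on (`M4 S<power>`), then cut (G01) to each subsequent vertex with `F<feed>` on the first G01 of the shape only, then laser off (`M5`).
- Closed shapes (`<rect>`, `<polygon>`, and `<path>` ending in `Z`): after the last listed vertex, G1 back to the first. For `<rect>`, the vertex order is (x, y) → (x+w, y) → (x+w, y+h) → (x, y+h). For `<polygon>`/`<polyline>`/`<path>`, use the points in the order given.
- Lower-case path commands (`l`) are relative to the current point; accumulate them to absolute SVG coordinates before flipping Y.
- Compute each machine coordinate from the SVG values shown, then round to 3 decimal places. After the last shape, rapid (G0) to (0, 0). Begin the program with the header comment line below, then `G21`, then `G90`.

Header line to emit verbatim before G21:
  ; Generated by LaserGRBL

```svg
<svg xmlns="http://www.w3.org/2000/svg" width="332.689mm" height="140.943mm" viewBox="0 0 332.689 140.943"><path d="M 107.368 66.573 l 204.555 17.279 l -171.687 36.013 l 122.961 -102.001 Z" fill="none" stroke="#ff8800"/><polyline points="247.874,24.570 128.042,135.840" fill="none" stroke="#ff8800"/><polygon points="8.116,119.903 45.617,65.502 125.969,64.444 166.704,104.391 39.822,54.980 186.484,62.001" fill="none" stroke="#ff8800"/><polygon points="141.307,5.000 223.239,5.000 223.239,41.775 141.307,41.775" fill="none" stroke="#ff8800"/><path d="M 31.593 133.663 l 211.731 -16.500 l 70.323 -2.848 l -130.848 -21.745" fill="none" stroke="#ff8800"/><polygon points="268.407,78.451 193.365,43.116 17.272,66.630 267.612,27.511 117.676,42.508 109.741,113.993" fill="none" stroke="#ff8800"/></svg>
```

viewBox `0 0 332.689 140.943` with mm width/height → 1 unit = 1 mm. Flip: y_m = 140.943 − y_svg.

**Shape 1** — `<path>` closed polygon, stroke `#ff8800` → engrave (S323, F3146). Machine vertices: (107.368,74.370) → (311.923,57.091) → (140.236,21.078) → (263.197,123.079) → (107.368,74.370). Closed: final G1 returns to the first vertex.

**Shape 2** — `<polyline>` line segment, stroke `#ff8800` → engrave (S323, F3146). Machine vertices: (247.874,116.373) → (128.042,5.103). Open path.

**Shape 3** — `<polygon>` closed polygon, stroke `#ff8800` → engrave (S323, F3146). Machine vertices: (8.116,21.040) → (45.617,75.441) → (125.969,76.499) → (166.704,36.552) → (39.822,85.963) → (186.484,78.942) → (8.116,21.040). Closed: final G1 returns to the first vertex.

**Shape 4** — `<polygon>` rectangle, stroke `#ff8800` → engrave (S323, F3146). Machine vertices: (141.307,135.943) → (223.239,135.943) → (223.239,99.168) → (141.307,99.168) → (141.307,135.943). Closed: final G1 returns to the first vertex.

**Shape 5** — `<path>` open polyline, stroke `#ff8800` → engrave (S323, F3146). Machine vertices: (31.593,7.280) → (243.324,23.780) → (313.647,26.628) → (182.799,48.373). Open path.

**Shape 6** — `<polygon>` closed polygon, stroke `#ff8800` → engrave (S323, F3146). Machine vertices: (268.407,62.492) → (193.365,97.827) → (17.272,74.313) → (267.612,113.432) → (117.676,98.435) → (109.741,26.950) → (268.407,62.492). Closed: final G1 returns to the first vertex.

; Generated by LaserGRBL
G21
G90
G0 X107.368 Y74.370
M4 S323
G01 X311.923 Y57.091 F3146
G01 X140.236 Y21.078
G01 X263.197 Y123.079
G01 X107.368 Y74.370
M5
G0 X247.874 Y116.373
M4 S323
G01 X128.042 Y5.103 F3146
M5
G0 X8.116 Y21.040
M4 S323
G01 X45.617 Y75.441 F3146
G01 X125.969 Y76.499
G01 X166.704 Y36.552
G01 X39.822 Y85.963
G01 X186.484 Y78.942
G01 X8.116 Y21.040
M5
G0 X141.307 Y135.943
M4 S323
G01 X223.239 Y135.943 F3146
G01 X223.239 Y99.168
G01 X141.307 Y99.168
G01 X141.307 Y135.943
M5
G0 X31.593 Y7.280
M4 S323
G01 X243.324 Y23.780 F3146
G01 X313.647 Y26.628
G01 X182.799 Y48.373
M5
G0 X268.407 Y62.492
M4 S323
G01 X193.365 Y97.827 F3146
G01 X17.272 Y74.313
G01 X267.612 Y113.432
G01 X117.676 Y98.435
G01 X109.741 Y26.950
G01 X268.407 Y62.492
M5
G0 X0.000 Y0.000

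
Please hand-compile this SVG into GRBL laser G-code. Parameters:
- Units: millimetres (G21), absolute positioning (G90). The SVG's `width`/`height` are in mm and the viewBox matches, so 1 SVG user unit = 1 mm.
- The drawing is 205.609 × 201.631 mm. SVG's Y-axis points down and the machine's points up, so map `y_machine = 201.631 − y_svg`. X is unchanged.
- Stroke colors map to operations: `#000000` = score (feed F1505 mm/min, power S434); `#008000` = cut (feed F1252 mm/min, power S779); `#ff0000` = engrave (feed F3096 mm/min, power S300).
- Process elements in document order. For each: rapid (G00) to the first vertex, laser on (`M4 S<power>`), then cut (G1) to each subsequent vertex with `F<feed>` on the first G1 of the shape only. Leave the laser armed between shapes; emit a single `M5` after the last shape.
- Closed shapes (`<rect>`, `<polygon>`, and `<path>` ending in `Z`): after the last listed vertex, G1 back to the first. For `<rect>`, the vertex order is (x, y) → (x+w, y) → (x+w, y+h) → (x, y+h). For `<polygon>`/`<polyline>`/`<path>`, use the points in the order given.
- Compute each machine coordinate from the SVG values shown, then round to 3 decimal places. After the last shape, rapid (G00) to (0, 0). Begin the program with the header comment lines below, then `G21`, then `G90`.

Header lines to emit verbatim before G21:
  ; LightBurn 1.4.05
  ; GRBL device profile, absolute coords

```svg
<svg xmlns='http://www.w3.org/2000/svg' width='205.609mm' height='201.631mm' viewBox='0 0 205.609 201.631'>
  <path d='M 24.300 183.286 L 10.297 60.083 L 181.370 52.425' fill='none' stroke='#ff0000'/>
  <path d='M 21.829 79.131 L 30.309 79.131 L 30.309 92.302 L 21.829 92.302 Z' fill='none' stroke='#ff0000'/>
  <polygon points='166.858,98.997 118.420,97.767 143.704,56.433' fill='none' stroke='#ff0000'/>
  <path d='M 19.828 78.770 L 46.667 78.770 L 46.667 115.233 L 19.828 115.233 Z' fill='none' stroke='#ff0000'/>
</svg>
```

; LightBurn 1.4.05
; GRBL device profile, absolute coords
G21
G90
G00 X24.300 Y18.345
M4 S300
G1 X10.297 Y141.548 F3096
G1 X181.370 Y149.206
G00 X21.829 Y122.500
M4 S300
G1 X30.309 Y122.500 F3096
G1 X30.309 Y109.329
G1 X21.829 Y109.329
G1 X21.829 Y122.500
G00 X166.858 Y102.634
M4 S300
G1 X118.420 Y103.864 F3096
G1 X143.704 Y145.198
G1 X166.858 Y102.634
G00 X19.828 Y122.861
M4 S300
G1 X46.667 Y122.861 F3096
G1 X46.667 Y86.398
G1 X19.828 Y86.398
G1 X19.828 Y122.861
M5
G00 X0.000 Y0.000

viewBox `0 0 205.609 201.631` with mm width/height → 1 unit = 1 mm. Flip: y_m = 201.631 − y_svg.

**Shape 1** — `<path>` open polyline, stroke `#ff0000` → engrave (S300, F3096). Machine vertices: (24.300,18.345) → (10.297,141.548) → (181.370,149.206). Open path.

**Shape 2** — `<path>` rectangle, stroke `#ff0000` → engrave (S300, F3096). Machine vertices: (21.829,122.500) → (30.309,122.500) → (30.309,109.329) → (21.829,109.329) → (21.829,122.500). Closed: final G1 returns to the first vertex.

**Shape 3** — `<polygon>` regular polygon, stroke `#ff0000` → engrave (S300, F3096). Machine vertices: (166.858,102.634) → (118.420,103.864) → (143.704,145.198) → (166.858,102.634). Closed: final G1 returns to the first vertex.

**Shape 4** — `<path>` rectangle, stroke `#ff0000` → engrave (S300, F3096). Machine vertices: (19.828,122.861) → (46.667,122.861) → (46.667,86.398) → (19.828,86.398) → (19.828,122.861). Closed: final G1 returns to the first vertex.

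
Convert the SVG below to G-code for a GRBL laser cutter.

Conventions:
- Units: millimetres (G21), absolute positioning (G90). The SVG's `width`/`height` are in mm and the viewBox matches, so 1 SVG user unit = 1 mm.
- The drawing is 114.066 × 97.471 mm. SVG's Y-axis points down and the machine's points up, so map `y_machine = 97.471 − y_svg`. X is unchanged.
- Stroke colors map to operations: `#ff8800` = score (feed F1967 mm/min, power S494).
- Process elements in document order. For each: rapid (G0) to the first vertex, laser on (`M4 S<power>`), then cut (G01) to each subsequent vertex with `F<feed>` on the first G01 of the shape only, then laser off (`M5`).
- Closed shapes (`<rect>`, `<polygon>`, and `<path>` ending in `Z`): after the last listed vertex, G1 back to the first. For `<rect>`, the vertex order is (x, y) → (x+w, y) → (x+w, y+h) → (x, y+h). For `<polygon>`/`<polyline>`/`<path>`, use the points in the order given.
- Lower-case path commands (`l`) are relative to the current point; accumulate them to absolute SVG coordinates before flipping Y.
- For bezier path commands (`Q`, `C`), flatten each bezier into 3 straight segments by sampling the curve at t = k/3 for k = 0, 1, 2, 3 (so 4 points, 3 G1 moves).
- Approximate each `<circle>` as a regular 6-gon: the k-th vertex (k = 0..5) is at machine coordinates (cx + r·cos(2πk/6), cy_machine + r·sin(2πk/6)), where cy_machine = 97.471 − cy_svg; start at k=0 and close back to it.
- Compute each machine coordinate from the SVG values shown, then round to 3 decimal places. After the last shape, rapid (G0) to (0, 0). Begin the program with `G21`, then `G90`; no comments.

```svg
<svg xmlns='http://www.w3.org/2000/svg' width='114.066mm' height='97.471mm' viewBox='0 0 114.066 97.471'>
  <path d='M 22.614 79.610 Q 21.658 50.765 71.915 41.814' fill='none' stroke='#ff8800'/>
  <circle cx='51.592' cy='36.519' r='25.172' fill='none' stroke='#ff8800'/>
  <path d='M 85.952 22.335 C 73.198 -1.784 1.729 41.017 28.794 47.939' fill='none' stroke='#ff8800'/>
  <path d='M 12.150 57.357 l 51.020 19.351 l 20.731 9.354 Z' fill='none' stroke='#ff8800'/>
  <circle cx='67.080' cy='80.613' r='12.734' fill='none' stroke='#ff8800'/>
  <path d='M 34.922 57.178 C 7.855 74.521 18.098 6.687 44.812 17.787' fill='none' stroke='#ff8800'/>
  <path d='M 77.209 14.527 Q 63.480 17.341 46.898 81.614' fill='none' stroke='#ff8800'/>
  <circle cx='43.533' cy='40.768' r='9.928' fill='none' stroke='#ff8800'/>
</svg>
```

G21
G90
G0 X22.614 Y17.861
M4 S494
G01 X27.667 Y34.881 F1967
G01 X44.101 Y47.479
G01 X71.915 Y55.657
M5
G0 X76.764 Y60.952
M4 S494
G01 X64.178 Y82.752 F1967
G01 X39.006 Y82.752
G01 X26.420 Y60.952
G01 X39.006 Y39.152
G01 X64.178 Y39.152
G01 X76.764 Y60.952
M5
G0 X85.952 Y75.136
M4 S494
G01 X59.450 Y80.756 F1967
G01 X28.750 Y64.606
G01 X28.794 Y49.532
M5
G0 X12.150 Y40.114
M4 S494
G01 X63.170 Y20.763 F1967
G01 X83.901 Y11.409
G01 X12.150 Y40.114
M5
G0 X79.814 Y16.858
M4 S494
G01 X73.447 Y27.886 F1967
G01 X60.713 Y27.886
G01 X54.346 Y16.858
G01 X60.713 Y5.830
G01 X73.447 Y5.830
G01 X79.814 Y16.858
M5
G0 X34.922 Y40.293
M4 S494
G01 X19.520 Y45.264 F1967
G01 X24.360 Y70.551
G01 X44.812 Y79.684
M5
G0 X77.209 Y82.944
M4 S494
G01 X67.739 Y74.239 F1967
G01 X57.636 Y51.877
G01 X46.898 Y15.857
M5
G0 X53.461 Y56.703
M4 S494
G01 X48.497 Y65.301 F1967
G01 X38.569 Y65.301
G01 X33.605 Y56.703
G01 X38.569 Y48.105
G01 X48.497 Y48.105
G01 X53.461 Y56.703
M5
G0 X0.000 Y0.000

1 u = 1 mm; y_m = 97.471 − y.

[1] `<path>` quadratic bezier, #ff8800→score S494 F1967: (22.614,17.861) → (27.667,34.881) → (44.101,47.479) → (71.915,55.657)

[2] `<circle>` circle, #ff8800→score S494 F1967: (76.764,60.952) → (64.178,82.752) → (39.006,82.752) → (26.420,60.952) → (39.006,39.152) → (64.178,39.152) → (76.764,60.952) (closed)

[3] `<path>` cubic bezier, #ff8800→score S494 F1967: (85.952,75.136) → (59.450,80.756) → (28.750,64.606) → (28.794,49.532)

[4] `<path>` closed polygon, #ff8800→score S494 F1967: (12.150,40.114) → (63.170,20.763) → (83.901,11.409) → (12.150,40.114) (closed)

[5] `<circle>` circle, #ff8800→score S494 F1967: (79.814,16.858) → (73.447,27.886) → (60.713,27.886) → (54.346,16.858) → (60.713,5.830) → (73.447,5.830) → (79.814,16.858) (closed)

[6] `<path>` cubic bezier, #ff8800→score S494 F1967: (34.922,40.293) → (19.520,45.264) → (24.360,70.551) → (44.812,79.684)

[7] `<path>` quadratic bezier, #ff8800→score S494 F1967: (77.209,82.944) → (67.739,74.239) → (57.636,51.877) → (46.898,15.857)

[8] `<circle>` circle, #ff8800→score S494 F1967: (53.461,56.703) → (48.497,65.301) → (38.569,65.301) → (33.605,56.703) → (38.569,48.105) → (48.497,48.105) → (53.461,56.703) (closed)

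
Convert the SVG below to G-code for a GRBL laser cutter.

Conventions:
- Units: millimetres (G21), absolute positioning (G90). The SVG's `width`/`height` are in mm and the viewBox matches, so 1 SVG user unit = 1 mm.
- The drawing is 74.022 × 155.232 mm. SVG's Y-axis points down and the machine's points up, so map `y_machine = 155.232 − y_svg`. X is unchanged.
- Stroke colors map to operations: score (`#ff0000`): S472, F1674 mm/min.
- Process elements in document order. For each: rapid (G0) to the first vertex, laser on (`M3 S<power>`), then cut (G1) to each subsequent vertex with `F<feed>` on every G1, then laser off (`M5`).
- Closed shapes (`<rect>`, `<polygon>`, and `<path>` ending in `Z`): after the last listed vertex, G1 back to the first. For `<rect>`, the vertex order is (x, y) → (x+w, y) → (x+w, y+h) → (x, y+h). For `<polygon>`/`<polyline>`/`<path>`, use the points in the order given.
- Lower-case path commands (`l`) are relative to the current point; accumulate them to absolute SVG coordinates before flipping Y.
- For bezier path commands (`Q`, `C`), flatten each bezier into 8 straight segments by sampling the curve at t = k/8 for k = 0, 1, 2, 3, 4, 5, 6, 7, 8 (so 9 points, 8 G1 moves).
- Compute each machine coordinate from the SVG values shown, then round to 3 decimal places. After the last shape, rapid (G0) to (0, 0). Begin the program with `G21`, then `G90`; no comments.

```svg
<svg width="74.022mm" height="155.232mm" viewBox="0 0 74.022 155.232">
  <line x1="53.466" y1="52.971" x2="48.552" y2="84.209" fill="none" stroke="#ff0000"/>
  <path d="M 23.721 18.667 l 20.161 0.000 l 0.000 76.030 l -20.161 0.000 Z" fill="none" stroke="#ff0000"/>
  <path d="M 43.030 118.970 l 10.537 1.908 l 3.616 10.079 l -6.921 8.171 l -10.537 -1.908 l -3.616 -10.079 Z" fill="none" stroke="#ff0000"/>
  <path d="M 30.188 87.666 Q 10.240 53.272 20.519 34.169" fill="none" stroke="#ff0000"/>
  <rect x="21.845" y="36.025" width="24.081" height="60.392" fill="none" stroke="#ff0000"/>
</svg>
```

G21
G90
G0 X53.466 Y102.261
M3 S472
G1 X48.552 Y71.023 F1674
M5
G0 X23.721 Y136.565
M3 S472
G1 X43.882 Y136.565 F1674
G1 X43.882 Y60.535 F1674
G1 X23.721 Y60.535 F1674
G1 X23.721 Y136.565 F1674
M5
G0 X43.030 Y36.262
M3 S472
G1 X53.567 Y34.354 F1674
G1 X57.183 Y24.275 F1674
G1 X50.262 Y16.104 F1674
G1 X39.725 Y18.012 F1674
G1 X36.109 Y28.091 F1674
G1 X43.030 Y36.262 F1674
M5
G0 X30.188 Y67.566
M3 S472
G1 X25.673 Y75.926 F1674
G1 X22.103 Y83.807 F1674
G1 X19.478 Y91.211 F1674
G1 X17.797 Y98.137 F1674
G1 X17.060 Y104.585 F1674
G1 X17.269 Y110.556 F1674
G1 X18.422 Y116.048 F1674
G1 X20.519 Y121.063 F1674
M5
G0 X21.845 Y119.207
M3 S472
G1 X45.926 Y119.207 F1674
G1 X45.926 Y58.815 F1674
G1 X21.845 Y58.815 F1674
G1 X21.845 Y119.207 F1674
M5
G0 X0.000 Y0.000

1 u = 1 mm; y_m = 155.232 − y.

[1] `<line>` line segment, #ff0000→score S472 F1674: (53.466,102.261) → (48.552,71.023)

[2] `<path>` rectangle, #ff0000→score S472 F1674: (23.721,136.565) → (43.882,136.565) → (43.882,60.535) → (23.721,60.535) → (23.721,136.565) (closed)

[3] `<path>` regular polygon, #ff0000→score S472 F1674: (43.030,36.262) → (53.567,34.354) → (57.183,24.275) → (50.262,16.104) → (39.725,18.012) → (36.109,28.091) → (43.030,36.262) (closed)

[4] `<path>` quadratic bezier, #ff0000→score S472 F1674: (30.188,67.566) → (25.673,75.926) → (22.103,83.807) → (19.478,91.211) → (17.797,98.137) → (17.060,104.585) → (17.269,110.556) → (18.422,116.048) → (20.519,121.063)

[5] `<rect>` rectangle, #ff0000→score S472 F1674: (21.845,119.207) → (45.926,119.207) → (45.926,58.815) → (21.845,58.815) → (21.845,119.207) (closed)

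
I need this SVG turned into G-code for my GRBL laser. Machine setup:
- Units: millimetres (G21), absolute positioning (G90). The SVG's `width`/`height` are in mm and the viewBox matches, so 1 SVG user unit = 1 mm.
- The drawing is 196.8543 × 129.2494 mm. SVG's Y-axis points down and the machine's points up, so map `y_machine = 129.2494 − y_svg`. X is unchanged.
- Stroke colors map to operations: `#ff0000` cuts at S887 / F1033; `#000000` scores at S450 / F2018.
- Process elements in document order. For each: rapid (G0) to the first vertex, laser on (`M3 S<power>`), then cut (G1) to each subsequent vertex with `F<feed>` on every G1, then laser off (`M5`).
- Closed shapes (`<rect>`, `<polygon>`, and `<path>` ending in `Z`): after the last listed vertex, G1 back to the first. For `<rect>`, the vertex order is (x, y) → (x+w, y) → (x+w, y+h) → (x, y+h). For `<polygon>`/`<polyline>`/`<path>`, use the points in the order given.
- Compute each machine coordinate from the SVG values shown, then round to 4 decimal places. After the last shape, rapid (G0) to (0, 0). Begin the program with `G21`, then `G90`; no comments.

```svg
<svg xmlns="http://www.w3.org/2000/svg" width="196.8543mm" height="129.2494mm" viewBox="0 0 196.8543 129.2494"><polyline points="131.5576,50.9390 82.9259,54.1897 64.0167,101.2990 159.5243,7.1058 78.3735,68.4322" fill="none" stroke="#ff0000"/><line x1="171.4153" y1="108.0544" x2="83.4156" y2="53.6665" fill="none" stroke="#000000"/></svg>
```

G21
G90
G0 X131.5576 Y78.3104
M3 S887
G1 X82.9259 Y75.0597 F1033
G1 X64.0167 Y27.9504 F1033
G1 X159.5243 Y122.1436 F1033
G1 X78.3735 Y60.8172 F1033
M5
G0 X171.4153 Y21.1950
M3 S450
G1 X83.4156 Y75.5829 F2018
M5
G0 X0.0000 Y0.0000

viewBox `0 0 196.8543 129.2494` with mm width/height → 1 unit = 1 mm. Flip: y_m = 129.2494 − y_svg.

**Shape 1** — `<polyline>` open polyline, stroke `#ff0000` → cut (S887, F1033). Machine vertices: (131.5576,78.3104) → (82.9259,75.0597) → (64.0167,27.9504) → (159.5243,122.1436) → (78.3735,60.8172). Open path.

**Shape 2** — `<line>` line segment, stroke `#000000` → score (S450, F2018). Machine vertices: (171.4153,21.1950) → (83.4156,75.5829). Open path.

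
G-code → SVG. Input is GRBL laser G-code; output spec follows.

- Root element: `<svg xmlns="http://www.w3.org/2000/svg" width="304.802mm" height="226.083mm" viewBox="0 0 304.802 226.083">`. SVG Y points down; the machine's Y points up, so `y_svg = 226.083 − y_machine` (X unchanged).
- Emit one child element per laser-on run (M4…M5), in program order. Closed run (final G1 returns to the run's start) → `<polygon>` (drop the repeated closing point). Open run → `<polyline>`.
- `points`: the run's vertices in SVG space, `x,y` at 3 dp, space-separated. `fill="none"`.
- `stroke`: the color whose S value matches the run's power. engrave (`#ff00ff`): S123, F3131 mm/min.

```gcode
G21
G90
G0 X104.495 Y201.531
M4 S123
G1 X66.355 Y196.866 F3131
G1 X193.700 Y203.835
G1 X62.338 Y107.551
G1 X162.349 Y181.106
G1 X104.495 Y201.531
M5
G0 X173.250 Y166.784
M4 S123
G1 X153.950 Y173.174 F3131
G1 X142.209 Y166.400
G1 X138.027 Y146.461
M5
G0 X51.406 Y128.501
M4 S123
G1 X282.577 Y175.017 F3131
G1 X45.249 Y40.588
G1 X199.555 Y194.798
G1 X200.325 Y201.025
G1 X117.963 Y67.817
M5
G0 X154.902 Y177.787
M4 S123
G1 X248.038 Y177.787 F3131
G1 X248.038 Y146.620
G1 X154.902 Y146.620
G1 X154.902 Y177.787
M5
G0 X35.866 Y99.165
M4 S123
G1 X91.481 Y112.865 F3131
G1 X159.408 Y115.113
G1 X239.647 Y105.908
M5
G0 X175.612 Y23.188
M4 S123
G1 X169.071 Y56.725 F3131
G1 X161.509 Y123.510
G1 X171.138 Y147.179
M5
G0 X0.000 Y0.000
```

<svg xmlns="http://www.w3.org/2000/svg" width="304.802mm" height="226.083mm" viewBox="0 0 304.802 226.083">
  <polygon points="104.495,24.552 66.355,29.217 193.700,22.248 62.338,118.532 162.349,44.977" fill="none" stroke="#ff00ff"/>
  <polyline points="173.250,59.299 153.950,52.909 142.209,59.683 138.027,79.622" fill="none" stroke="#ff00ff"/>
  <polyline points="51.406,97.582 282.577,51.066 45.249,185.495 199.555,31.285 200.325,25.058 117.963,158.266" fill="none" stroke="#ff00ff"/>
  <polygon points="154.902,48.296 248.038,48.296 248.038,79.463 154.902,79.463" fill="none" stroke="#ff00ff"/>
  <polyline points="35.866,126.918 91.481,113.218 159.408,110.970 239.647,120.175" fill="none" stroke="#ff00ff"/>
  <polyline points="175.612,202.895 169.071,169.358 161.509,102.573 171.138,78.904" fill="none" stroke="#ff00ff"/>
</svg>

y_svg = 226.083 − y_m. Every run uses S123, so all elements get stroke `#ff00ff` (engrave).

[1] closed run; points: 104.495,24.552 66.355,29.217 193.700,22.248 62.338,118.532 162.349,44.977

[2] open run; points: 173.250,59.299 153.950,52.909 142.209,59.683 138.027,79.622

[3] open run; points: 51.406,97.582 282.577,51.066 45.249,185.495 199.555,31.285 200.325,25.058 117.963,158.266

[4] closed run; points: 154.902,48.296 248.038,48.296 248.038,79.463 154.902,79.463

[5] open run; points: 35.866,126.918 91.481,113.218 159.408,110.970 239.647,120.175

[6] open run; points: 175.612,202.895 169.071,169.358 161.509,102.573 171.138,78.904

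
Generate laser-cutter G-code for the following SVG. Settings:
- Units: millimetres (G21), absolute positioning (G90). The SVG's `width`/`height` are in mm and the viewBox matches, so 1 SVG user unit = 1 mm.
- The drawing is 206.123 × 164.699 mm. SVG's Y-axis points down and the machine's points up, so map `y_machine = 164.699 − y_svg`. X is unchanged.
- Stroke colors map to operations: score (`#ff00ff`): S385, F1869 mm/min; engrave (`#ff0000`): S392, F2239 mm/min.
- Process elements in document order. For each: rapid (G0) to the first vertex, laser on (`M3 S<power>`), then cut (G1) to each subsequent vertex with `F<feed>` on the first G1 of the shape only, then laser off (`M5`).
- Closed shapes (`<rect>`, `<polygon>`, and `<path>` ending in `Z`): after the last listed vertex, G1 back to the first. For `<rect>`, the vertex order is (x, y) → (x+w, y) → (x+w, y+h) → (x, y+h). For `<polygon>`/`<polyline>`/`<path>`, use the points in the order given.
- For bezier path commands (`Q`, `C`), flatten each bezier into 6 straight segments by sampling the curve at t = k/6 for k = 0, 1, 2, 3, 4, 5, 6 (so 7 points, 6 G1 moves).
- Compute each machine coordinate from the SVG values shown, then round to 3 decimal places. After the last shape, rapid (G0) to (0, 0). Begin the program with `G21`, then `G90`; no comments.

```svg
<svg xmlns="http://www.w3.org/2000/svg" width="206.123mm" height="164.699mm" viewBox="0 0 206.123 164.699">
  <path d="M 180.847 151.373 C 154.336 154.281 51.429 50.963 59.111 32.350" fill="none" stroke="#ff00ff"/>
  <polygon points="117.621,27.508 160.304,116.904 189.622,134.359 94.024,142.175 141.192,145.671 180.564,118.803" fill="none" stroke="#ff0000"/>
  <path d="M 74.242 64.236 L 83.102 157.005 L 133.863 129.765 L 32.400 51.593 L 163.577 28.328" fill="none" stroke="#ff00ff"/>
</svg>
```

G21
G90
G0 X180.847 Y13.326
M3 S385
G1 X162.091 Y19.840 F1869
G1 X135.796 Y38.755
G1 X107.157 Y64.767
G1 X81.367 Y92.573
G1 X63.620 Y116.868
G1 X59.111 Y132.349
M5
G0 X117.621 Y137.191
M3 S392
G1 X160.304 Y47.795 F2239
G1 X189.622 Y30.340
G1 X94.024 Y22.524
G1 X141.192 Y19.028
G1 X180.564 Y45.896
G1 X117.621 Y137.191
M5
G0 X74.242 Y100.463
M3 S385
G1 X83.102 Y7.694 F1869
G1 X133.863 Y34.934
G1 X32.400 Y113.106
G1 X163.577 Y136.371
M5
G0 X0.000 Y0.000

Since the viewBox matches the mm dimensions, user units are millimetres directly. The only transform is the Y-flip y_m = 164.699 − y_svg.

Shape 1 is a cubic bezier drawn with `<path>`. Its stroke #ff00ff means score at S385, F1869. After flipping Y the toolpath is (180.847,13.326) → (162.091,19.840) → (135.796,38.755) → (107.157,64.767) → (81.367,92.573) → (63.620,116.868) → (59.111,132.349).

Shape 2 is a closed polygon drawn with `<polygon>`. Its stroke #ff0000 means engrave at S392, F2239. After flipping Y the toolpath is (117.621,137.191) → (160.304,47.795) → (189.622,30.340) → (94.024,22.524) → (141.192,19.028) → (180.564,45.896) → (117.621,137.191), returning to the start.

Shape 3 is a open polyline drawn with `<path>`. Its stroke #ff00ff means score at S385, F1869. After flipping Y the toolpath is (74.242,100.463) → (83.102,7.694) → (133.863,34.934) → (32.400,113.106) → (163.577,136.371).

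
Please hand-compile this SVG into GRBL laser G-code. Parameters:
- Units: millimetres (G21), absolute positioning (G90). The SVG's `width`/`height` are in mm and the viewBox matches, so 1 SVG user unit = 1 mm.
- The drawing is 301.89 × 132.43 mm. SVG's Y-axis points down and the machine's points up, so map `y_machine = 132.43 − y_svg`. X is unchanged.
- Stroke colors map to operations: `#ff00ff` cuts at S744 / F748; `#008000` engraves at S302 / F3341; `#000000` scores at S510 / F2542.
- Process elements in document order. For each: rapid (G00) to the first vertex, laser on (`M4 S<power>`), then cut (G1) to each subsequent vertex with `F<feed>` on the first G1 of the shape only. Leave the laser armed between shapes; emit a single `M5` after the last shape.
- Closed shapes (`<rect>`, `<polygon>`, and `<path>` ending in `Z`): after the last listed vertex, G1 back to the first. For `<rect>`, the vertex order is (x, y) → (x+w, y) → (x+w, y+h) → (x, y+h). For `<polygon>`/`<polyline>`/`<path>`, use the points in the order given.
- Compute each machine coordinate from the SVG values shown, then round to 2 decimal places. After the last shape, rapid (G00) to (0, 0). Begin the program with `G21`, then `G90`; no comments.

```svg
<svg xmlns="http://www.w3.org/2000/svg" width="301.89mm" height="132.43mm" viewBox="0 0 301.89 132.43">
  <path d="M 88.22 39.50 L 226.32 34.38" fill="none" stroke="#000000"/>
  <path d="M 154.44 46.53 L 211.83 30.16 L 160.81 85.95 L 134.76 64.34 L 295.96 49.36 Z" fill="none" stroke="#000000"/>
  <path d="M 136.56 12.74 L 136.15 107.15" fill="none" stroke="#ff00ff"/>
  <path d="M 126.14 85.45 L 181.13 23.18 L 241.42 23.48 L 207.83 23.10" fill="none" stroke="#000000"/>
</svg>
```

G21
G90
G00 X88.22 Y92.93
M4 S510
G1 X226.32 Y98.05 F2542
G00 X154.44 Y85.90
M4 S510
G1 X211.83 Y102.27 F2542
G1 X160.81 Y46.48
G1 X134.76 Y68.09
G1 X295.96 Y83.07
G1 X154.44 Y85.90
G00 X136.56 Y119.69
M4 S744
G1 X136.15 Y25.28 F748
G00 X126.14 Y46.98
M4 S510
G1 X181.13 Y109.25 F2542
G1 X241.42 Y108.95
G1 X207.83 Y109.33
M5
G00 X0.00 Y0.00

viewBox `0 0 301.89 132.43` with mm width/height → 1 unit = 1 mm. Flip: y_m = 132.43 − y_svg.

**Shape 1** — `<path>` line segment, stroke `#000000` → score (S510, F2542). Machine vertices: (88.22,92.93) → (226.32,98.05). Open path.

**Shape 2** — `<path>` closed polygon, stroke `#000000` → score (S510, F2542). Machine vertices: (154.44,85.90) → (211.83,102.27) → (160.81,46.48) → (134.76,68.09) → (295.96,83.07) → (154.44,85.90). Closed: final G1 returns to the first vertex.

**Shape 3** — `<path>` line segment, stroke `#ff00ff` → cut (S744, F748). Machine vertices: (136.56,119.69) → (136.15,25.28). Open path.

**Shape 4** — `<path>` open polyline, stroke `#000000` → score (S510, F2542). Machine vertices: (126.14,46.98) → (181.13,109.25) → (241.42,108.95) → (207.83,109.33). Open path.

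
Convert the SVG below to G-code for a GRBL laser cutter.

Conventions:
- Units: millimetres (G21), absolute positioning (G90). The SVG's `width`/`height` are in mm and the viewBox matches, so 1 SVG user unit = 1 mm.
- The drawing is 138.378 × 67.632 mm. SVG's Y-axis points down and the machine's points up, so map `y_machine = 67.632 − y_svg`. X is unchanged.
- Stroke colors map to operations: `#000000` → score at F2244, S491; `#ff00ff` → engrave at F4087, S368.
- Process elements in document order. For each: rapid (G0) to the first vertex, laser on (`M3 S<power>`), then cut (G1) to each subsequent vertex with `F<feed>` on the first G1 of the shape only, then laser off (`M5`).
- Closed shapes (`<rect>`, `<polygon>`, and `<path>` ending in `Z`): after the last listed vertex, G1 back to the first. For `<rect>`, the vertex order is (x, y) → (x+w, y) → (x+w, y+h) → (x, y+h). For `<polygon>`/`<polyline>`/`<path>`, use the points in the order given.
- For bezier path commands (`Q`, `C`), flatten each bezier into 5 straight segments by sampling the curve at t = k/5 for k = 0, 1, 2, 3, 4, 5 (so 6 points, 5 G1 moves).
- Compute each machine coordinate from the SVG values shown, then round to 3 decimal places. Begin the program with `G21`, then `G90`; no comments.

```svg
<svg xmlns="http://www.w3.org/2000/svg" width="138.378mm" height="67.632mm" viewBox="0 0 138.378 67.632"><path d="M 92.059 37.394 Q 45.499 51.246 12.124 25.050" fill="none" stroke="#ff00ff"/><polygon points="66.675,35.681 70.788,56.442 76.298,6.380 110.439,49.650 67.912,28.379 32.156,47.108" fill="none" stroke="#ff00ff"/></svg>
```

G21
G90
G0 X92.059 Y30.238
M3 S368
G1 X73.962 Y26.299 F4087
G1 X56.921 Y25.564
G1 X40.934 Y28.033
G1 X26.001 Y33.706
G1 X12.124 Y42.582
M5
G0 X66.675 Y31.951
M3 S368
G1 X70.788 Y11.190 F4087
G1 X76.298 Y61.252
G1 X110.439 Y17.982
G1 X67.912 Y39.253
G1 X32.156 Y20.524
G1 X66.675 Y31.951
M5

Since the viewBox matches the mm dimensions, user units are millimetres directly. The only transform is the Y-flip y_m = 67.632 − y_svg.

Shape 1 is a quadratic bezier drawn with `<path>`. Its stroke #ff00ff means engrave at S368, F4087. After flipping Y the toolpath is (92.059,30.238) → (73.962,26.299) → (56.921,25.564) → (40.934,28.033) → (26.001,33.706) → (12.124,42.582).

Shape 2 is a closed polygon drawn with `<polygon>`. Its stroke #ff00ff means engrave at S368, F4087. After flipping Y the toolpath is (66.675,31.951) → (70.788,11.190) → (76.298,61.252) → (110.439,17.982) → (67.912,39.253) → (32.156,20.524) → (66.675,31.951), returning to the start.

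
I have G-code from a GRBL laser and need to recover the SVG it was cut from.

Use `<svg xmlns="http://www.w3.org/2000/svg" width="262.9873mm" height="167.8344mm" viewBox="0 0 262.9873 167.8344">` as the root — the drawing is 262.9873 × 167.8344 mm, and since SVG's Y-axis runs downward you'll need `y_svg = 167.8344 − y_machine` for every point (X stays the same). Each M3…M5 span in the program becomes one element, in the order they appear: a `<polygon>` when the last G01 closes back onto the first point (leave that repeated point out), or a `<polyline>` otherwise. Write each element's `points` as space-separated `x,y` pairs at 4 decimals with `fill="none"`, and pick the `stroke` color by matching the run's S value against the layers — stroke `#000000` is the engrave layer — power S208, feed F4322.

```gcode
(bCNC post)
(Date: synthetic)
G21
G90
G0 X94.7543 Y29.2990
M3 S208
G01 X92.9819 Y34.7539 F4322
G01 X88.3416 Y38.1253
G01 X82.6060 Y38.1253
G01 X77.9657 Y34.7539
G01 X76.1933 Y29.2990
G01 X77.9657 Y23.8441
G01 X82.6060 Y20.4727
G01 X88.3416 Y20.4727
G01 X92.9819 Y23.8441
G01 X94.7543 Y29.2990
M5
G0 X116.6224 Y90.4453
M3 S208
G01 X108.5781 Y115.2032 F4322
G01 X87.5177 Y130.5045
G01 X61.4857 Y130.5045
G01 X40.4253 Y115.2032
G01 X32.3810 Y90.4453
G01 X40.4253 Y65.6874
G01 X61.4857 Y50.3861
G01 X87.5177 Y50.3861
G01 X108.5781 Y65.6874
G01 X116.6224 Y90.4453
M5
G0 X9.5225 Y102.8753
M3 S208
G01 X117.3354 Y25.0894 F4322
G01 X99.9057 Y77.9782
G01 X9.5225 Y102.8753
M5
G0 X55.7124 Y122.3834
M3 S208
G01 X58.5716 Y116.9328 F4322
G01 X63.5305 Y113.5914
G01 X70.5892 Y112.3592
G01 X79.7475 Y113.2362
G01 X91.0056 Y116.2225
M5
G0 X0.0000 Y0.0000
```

Each laser-on run becomes one SVG element. Flip Y back into SVG space with y_svg = 167.8344 − y_machine. Every run uses S208, so all elements get stroke `#000000` (engrave).

Run 1: The run returns to its start, so emit a `<polygon>` with points (Y-flipped): 94.7543,138.5354 92.9819,133.0805 88.3416,129.7091 82.6060,129.7091 77.9657,133.0805 76.1933,138.5354 77.9657,143.9903 82.6060,147.3617 88.3416,147.3617 92.9819,143.9903.

Run 2: The run returns to its start, so emit a `<polygon>` with points (Y-flipped): 116.6224,77.3891 108.5781,52.6312 87.5177,37.3299 61.4857,37.3299 40.4253,52.6312 32.3810,77.3891 40.4253,102.1470 61.4857,117.4483 87.5177,117.4483 108.5781,102.1470.

Run 3: The run returns to its start, so emit a `<polygon>` with points (Y-flipped): 9.5225,64.9591 117.3354,142.7450 99.9057,89.8562.

Run 4: The run is open, so emit a `<polyline>` with points (Y-flipped): 55.7124,45.4510 58.5716,50.9016 63.5305,54.2430 70.5892,55.4752 79.7475,54.5982 91.0056,51.6119.

<svg xmlns="http://www.w3.org/2000/svg" width="262.9873mm" height="167.8344mm" viewBox="0 0 262.9873 167.8344">
  <polygon points="94.7543,138.5354 92.9819,133.0805 88.3416,129.7091 82.6060,129.7091 77.9657,133.0805 76.1933,138.5354 77.9657,143.9903 82.6060,147.3617 88.3416,147.3617 92.9819,143.9903" fill="none" stroke="#000000"/>
  <polygon points="116.6224,77.3891 108.5781,52.6312 87.5177,37.3299 61.4857,37.3299 40.4253,52.6312 32.3810,77.3891 40.4253,102.1470 61.4857,117.4483 87.5177,117.4483 108.5781,102.1470" fill="none" stroke="#000000"/>
  <polygon points="9.5225,64.9591 117.3354,142.7450 99.9057,89.8562" fill="none" stroke="#000000"/>
  <polyline points="55.7124,45.4510 58.5716,50.9016 63.5305,54.2430 70.5892,55.4752 79.7475,54.5982 91.0056,51.6119" fill="none" stroke="#000000"/>
</svg>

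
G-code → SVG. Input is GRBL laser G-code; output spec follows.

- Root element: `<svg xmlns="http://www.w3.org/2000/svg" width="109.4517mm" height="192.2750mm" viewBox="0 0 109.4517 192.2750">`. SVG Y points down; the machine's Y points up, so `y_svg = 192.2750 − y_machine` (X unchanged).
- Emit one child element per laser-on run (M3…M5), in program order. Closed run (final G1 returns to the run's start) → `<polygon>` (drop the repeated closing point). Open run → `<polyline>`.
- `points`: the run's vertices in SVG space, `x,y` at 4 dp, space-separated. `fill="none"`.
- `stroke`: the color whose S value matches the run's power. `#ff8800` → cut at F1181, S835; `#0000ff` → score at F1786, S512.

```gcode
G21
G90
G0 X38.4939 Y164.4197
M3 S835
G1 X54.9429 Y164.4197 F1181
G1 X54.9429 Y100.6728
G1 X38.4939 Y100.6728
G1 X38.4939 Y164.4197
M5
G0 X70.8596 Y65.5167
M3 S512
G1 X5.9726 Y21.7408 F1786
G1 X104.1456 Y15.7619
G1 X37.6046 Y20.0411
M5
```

Each laser-on run becomes one SVG element. Flip Y back into SVG space with y_svg = 192.2750 − y_machine.

Run 1: S835 ⇒ cut layer `#ff8800`. The run returns to its start, so emit a `<polygon>` with points (Y-flipped): 38.4939,27.8553 54.9429,27.8553 54.9429,91.6022 38.4939,91.6022.

Run 2: S512 ⇒ score layer `#0000ff`. The run is open, so emit a `<polyline>` with points (Y-flipped): 70.8596,126.7583 5.9726,170.5342 104.1456,176.5131 37.6046,172.2339.

<svg xmlns="http://www.w3.org/2000/svg" width="109.4517mm" height="192.2750mm" viewBox="0 0 109.4517 192.2750">
  <polygon points="38.4939,27.8553 54.9429,27.8553 54.9429,91.6022 38.4939,91.6022" fill="none" stroke="#ff8800"/>
  <polyline points="70.8596,126.7583 5.9726,170.5342 104.1456,176.5131 37.6046,172.2339" fill="none" stroke="#0000ff"/>
</svg>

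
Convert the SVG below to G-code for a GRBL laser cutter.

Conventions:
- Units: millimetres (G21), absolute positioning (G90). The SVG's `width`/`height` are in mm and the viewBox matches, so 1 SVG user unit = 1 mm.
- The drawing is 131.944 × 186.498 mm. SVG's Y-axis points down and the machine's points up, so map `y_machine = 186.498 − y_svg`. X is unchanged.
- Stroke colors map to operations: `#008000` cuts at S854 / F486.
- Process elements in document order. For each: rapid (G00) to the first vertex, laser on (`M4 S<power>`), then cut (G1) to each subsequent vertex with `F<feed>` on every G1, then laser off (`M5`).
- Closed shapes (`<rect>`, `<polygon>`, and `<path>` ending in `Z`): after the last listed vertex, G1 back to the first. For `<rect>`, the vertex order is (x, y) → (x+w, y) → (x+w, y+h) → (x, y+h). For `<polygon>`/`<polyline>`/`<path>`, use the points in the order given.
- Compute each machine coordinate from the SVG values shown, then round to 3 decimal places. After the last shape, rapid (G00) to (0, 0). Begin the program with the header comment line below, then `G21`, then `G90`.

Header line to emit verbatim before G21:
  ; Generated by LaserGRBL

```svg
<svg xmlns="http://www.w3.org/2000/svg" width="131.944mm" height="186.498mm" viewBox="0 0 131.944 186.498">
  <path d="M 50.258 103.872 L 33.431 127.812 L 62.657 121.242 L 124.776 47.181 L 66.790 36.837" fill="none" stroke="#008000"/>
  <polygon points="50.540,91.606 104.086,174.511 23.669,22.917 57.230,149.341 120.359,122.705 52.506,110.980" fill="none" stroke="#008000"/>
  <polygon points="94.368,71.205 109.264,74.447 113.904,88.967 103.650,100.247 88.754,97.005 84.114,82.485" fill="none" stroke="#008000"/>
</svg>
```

; Generated by LaserGRBL
G21
G90
G00 X50.258 Y82.626
M4 S854
G1 X33.431 Y58.686 F486
G1 X62.657 Y65.256 F486
G1 X124.776 Y139.317 F486
G1 X66.790 Y149.661 F486
M5
G00 X50.540 Y94.892
M4 S854
G1 X104.086 Y11.987 F486
G1 X23.669 Y163.581 F486
G1 X57.230 Y37.157 F486
G1 X120.359 Y63.793 F486
G1 X52.506 Y75.518 F486
G1 X50.540 Y94.892 F486
M5
G00 X94.368 Y115.293
M4 S854
G1 X109.264 Y112.051 F486
G1 X113.904 Y97.531 F486
G1 X103.650 Y86.251 F486
G1 X88.754 Y89.493 F486
G1 X84.114 Y104.013 F486
G1 X94.368 Y115.293 F486
M5
G00 X0.000 Y0.000

1 u = 1 mm; y_m = 186.498 − y.

[1] `<path>` open polyline, #008000→cut S854 F486: (50.258,82.626) → (33.431,58.686) → (62.657,65.256) → (124.776,139.317) → (66.790,149.661)

[2] `<polygon>` closed polygon, #008000→cut S854 F486: (50.540,94.892) → (104.086,11.987) → (23.669,163.581) → (57.230,37.157) → (120.359,63.793) → (52.506,75.518) → (50.540,94.892) (closed)

[3] `<polygon>` regular polygon, #008000→cut S854 F486: (94.368,115.293) → (109.264,112.051) → (113.904,97.531) → (103.650,86.251) → (88.754,89.493) → (84.114,104.013) → (94.368,115.293) (closed)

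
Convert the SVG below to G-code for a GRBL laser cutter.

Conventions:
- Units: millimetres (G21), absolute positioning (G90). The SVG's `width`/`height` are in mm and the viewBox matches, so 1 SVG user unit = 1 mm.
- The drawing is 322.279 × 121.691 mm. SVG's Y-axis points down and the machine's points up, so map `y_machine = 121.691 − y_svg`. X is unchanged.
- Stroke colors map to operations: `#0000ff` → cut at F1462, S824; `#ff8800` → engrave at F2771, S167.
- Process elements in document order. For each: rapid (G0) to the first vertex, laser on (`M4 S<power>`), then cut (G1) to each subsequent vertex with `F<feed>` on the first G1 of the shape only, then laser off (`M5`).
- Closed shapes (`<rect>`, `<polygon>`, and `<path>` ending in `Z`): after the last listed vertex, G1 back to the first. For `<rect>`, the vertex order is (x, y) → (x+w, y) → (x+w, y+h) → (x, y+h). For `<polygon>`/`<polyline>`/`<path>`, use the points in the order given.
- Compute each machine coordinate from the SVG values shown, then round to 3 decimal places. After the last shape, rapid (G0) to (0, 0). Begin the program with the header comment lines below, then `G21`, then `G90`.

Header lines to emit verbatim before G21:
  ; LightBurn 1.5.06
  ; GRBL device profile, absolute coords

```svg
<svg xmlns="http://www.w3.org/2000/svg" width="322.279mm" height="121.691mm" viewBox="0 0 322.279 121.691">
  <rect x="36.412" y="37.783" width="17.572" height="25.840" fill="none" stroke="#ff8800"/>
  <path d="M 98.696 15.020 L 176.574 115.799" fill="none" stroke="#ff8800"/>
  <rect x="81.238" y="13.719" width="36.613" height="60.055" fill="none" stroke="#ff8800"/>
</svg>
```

viewBox `0 0 322.279 121.691` with mm width/height → 1 unit = 1 mm. Flip: y_m = 121.691 − y_svg.

**Shape 1** — `<rect>` rectangle, stroke `#ff8800` → engrave (S167, F2771). Machine vertices: (36.412,83.908) → (53.984,83.908) → (53.984,58.068) → (36.412,58.068) → (36.412,83.908). Closed: final G1 returns to the first vertex.

**Shape 2** — `<path>` line segment, stroke `#ff8800` → engrave (S167, F2771). Machine vertices: (98.696,106.671) → (176.574,5.892). Open path.

**Shape 3** — `<rect>` rectangle, stroke `#ff8800` → engrave (S167, F2771). Machine vertices: (81.238,107.972) → (117.851,107.972) → (117.851,47.917) → (81.238,47.917) → (81.238,107.972). Closed: final G1 returns to the first vertex.

; LightBurn 1.5.06
; GRBL device profile, absolute coords
G21
G90
G0 X36.412 Y83.908
M4 S167
G1 X53.984 Y83.908 F2771
G1 X53.984 Y58.068
G1 X36.412 Y58.068
G1 X36.412 Y83.908
M5
G0 X98.696 Y106.671
M4 S167
G1 X176.574 Y5.892 F2771
M5
G0 X81.238 Y107.972
M4 S167
G1 X117.851 Y107.972 F2771
G1 X117.851 Y47.917
G1 X81.238 Y47.917
G1 X81.238 Y107.972
M5
G0 X0.000 Y0.000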